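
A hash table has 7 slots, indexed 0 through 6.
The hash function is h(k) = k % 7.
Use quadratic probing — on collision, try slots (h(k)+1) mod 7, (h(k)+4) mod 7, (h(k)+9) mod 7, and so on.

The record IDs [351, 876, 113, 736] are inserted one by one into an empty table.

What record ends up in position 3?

736

351: h=1 -> slot 1
876: h=1, probe 1,2 -> slot 2
113: h=1, probe 1,2,5 -> slot 5
736: h=1, probe 1,2,5,3 -> slot 3
Table: [_, 351, 876, 736, _, 113, _]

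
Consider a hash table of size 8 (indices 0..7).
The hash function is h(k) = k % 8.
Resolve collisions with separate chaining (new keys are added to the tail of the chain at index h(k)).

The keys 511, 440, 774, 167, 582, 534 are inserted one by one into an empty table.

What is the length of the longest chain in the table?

3

511 → bucket 7
440 → bucket 0
774 → bucket 6
167 → bucket 7 (collision)
582 → bucket 6 (collision)
534 → bucket 6 (collision)
Final buckets:
0: 440
1: ∅
2: ∅
3: ∅
4: ∅
5: ∅
6: 774 -> 582 -> 534
7: 511 -> 167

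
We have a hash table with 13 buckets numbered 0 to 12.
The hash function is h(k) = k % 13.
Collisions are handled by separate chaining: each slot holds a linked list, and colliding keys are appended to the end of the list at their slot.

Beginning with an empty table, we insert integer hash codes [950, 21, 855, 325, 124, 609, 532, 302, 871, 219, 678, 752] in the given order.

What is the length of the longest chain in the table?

950 -> bucket 1
21 -> bucket 8
855 -> bucket 10
325 -> bucket 0
124 -> bucket 7
609 -> bucket 11
532 -> bucket 12
302 -> bucket 3
871 -> bucket 0 (collision)
219 -> bucket 11 (collision)
678 -> bucket 2
752 -> bucket 11 (collision)
Final buckets:
0: 325 -> 871
1: 950
2: 678
3: 302
4: -
5: -
6: -
7: 124
8: 21
9: -
10: 855
11: 609 -> 219 -> 752
12: 532

3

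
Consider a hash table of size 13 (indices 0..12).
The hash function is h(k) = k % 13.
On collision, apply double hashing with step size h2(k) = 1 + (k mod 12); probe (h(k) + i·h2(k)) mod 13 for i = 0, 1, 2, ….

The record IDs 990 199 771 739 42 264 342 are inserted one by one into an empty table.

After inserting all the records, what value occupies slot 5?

264

Insert 990: h=2, slot 2 empty => index 2.
Insert 199: h=4, slot 4 empty => index 4.
Insert 771: h=4, h2=4, slot 4 occupied => index 8.
Insert 739: h=11, slot 11 empty => index 11.
Insert 42: h=3, slot 3 empty => index 3.
Insert 264: h=4, h2=1, slot 4 occupied => index 5.
Insert 342: h=4, h2=7, slots 4,11,5 occupied => index 12.
Table: [_, _, 990, 42, 199, 264, _, _, 771, _, _, 739, 342]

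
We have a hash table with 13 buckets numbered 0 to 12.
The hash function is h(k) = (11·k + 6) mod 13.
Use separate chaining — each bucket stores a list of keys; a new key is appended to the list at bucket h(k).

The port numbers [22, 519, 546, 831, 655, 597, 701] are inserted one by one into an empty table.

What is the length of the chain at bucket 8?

4

22 → bucket 1
519 → bucket 8
546 → bucket 6
831 → bucket 8 (collision)
655 → bucket 9
597 → bucket 8 (collision)
701 → bucket 8 (collision)
Final buckets:
0: ∅
1: 22
2: ∅
3: ∅
4: ∅
5: ∅
6: 546
7: ∅
8: 519 -> 831 -> 597 -> 701
9: 655
10: ∅
11: ∅
12: ∅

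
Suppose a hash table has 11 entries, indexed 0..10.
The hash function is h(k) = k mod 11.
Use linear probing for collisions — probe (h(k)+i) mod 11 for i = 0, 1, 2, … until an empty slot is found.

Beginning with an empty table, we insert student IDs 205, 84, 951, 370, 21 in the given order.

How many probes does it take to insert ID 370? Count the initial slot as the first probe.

205 hashes to 7; slot 7 is free -> place at 7.
84 hashes to 7; 7 taken -> place at 8.
951 hashes to 5; slot 5 is free -> place at 5.
370 hashes to 7; 7,8 taken -> place at 9.
21 hashes to 10; slot 10 is free -> place at 10.
Table: [., ., ., ., ., 951, ., 205, 84, 370, 21]

3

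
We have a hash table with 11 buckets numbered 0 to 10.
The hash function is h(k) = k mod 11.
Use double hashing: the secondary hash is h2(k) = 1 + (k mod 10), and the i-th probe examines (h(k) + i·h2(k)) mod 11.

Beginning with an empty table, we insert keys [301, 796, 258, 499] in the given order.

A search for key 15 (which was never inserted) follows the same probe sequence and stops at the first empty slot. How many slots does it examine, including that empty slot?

301 hashes to 4; slot 4 is free -> place at 4.
796 hashes to 4, h2=7; 4 taken -> place at 0.
258 hashes to 5; slot 5 is free -> place at 5.
499 hashes to 4, h2=10; 4 taken -> place at 3.
Table: [796, ∅, ∅, 499, 301, 258, ∅, ∅, ∅, ∅, ∅]
Lookup 15: h=4, h2=6, probe 4,10 → slot 10 empty, not found.

2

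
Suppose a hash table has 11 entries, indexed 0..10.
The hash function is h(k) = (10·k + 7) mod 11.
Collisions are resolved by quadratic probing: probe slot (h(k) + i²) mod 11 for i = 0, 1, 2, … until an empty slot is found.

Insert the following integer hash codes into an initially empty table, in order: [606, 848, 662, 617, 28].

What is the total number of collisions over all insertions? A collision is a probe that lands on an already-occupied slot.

3

Insert 606: h=6, slot 6 empty -> index 6.
Insert 848: h=6, slot 6 occupied -> index 7.
Insert 662: h=5, slot 5 empty -> index 5.
Insert 617: h=6, slots 6,7 occupied -> index 10.
Insert 28: h=1, slot 1 empty -> index 1.
Table: [., 28, ., ., ., 662, 606, 848, ., ., 617]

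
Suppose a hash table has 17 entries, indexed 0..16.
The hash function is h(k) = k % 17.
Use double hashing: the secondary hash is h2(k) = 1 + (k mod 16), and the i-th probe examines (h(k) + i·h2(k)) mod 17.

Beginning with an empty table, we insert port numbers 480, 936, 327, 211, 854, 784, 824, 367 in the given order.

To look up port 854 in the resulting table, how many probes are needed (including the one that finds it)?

2

480 hashes to 4; slot 4 is free → place at 4.
936 hashes to 1; slot 1 is free → place at 1.
327 hashes to 4, h2=8; 4 taken → place at 12.
211 hashes to 7; slot 7 is free → place at 7.
854 hashes to 4, h2=7; 4 taken → place at 11.
784 hashes to 2; slot 2 is free → place at 2.
824 hashes to 8; slot 8 is free → place at 8.
367 hashes to 10; slot 10 is free → place at 10.
Table: [-, 936, 784, -, 480, -, -, 211, 824, -, 367, 854, 327, -, -, -, -]
Lookup 854: h=4, h2=7, probe 4,11 → found at 11.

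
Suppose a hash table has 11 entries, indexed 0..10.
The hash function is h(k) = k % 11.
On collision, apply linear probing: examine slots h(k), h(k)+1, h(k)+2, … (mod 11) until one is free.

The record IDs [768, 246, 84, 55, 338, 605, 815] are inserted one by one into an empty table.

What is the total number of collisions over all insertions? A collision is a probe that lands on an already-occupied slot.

768: h=9 → slot 9
246: h=4 → slot 4
84: h=7 → slot 7
55: h=0 → slot 0
338: h=8 → slot 8
605: h=0, probe 0,1 → slot 1
815: h=1, probe 1,2 → slot 2
Table: [55, 605, 815, -, 246, -, -, 84, 338, 768, -]

2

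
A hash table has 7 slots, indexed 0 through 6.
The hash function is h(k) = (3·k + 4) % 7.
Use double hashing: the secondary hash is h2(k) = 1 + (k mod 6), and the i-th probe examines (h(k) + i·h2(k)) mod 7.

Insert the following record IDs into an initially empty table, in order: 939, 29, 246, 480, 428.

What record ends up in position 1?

246

939 hashes to 0; slot 0 is free -> place at 0.
29 hashes to 0, h2=6; 0 taken -> place at 6.
246 hashes to 0, h2=1; 0 taken -> place at 1.
480 hashes to 2; slot 2 is free -> place at 2.
428 hashes to 0, h2=3; 0 taken -> place at 3.
Table: [939, 246, 480, 428, _, _, 29]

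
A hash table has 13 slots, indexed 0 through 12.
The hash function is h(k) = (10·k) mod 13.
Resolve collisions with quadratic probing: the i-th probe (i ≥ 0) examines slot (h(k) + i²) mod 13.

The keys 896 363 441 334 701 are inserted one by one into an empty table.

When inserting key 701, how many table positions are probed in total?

896: h=3 => slot 3
363: h=3, probe 3,4 => slot 4
441: h=3, probe 3,4,7 => slot 7
334: h=12 => slot 12
701: h=3, probe 3,4,7,12,6 => slot 6
Table: [_, _, _, 896, 363, _, 701, 441, _, _, _, _, 334]

5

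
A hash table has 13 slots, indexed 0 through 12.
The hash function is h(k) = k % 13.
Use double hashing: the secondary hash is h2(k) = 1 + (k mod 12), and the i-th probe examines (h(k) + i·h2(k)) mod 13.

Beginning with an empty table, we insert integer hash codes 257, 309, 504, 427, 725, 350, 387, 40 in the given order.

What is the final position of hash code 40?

257 hashes to 10; slot 10 is free → place at 10.
309 hashes to 10, h2=10; 10 taken → place at 7.
504 hashes to 10, h2=1; 10 taken → place at 11.
427 hashes to 11, h2=8; 11 taken → place at 6.
725 hashes to 10, h2=6; 10 taken → place at 3.
350 hashes to 12; slot 12 is free → place at 12.
387 hashes to 10, h2=4; 10 taken → place at 1.
40 hashes to 1, h2=5; 1,6,11,3 taken → place at 8.
Table: [-, 387, -, 725, -, -, 427, 309, 40, -, 257, 504, 350]

8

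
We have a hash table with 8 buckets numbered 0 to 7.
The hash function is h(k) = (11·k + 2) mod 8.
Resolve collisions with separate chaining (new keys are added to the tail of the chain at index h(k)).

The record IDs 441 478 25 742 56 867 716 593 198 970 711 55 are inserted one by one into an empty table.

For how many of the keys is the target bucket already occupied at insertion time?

5

Insert 441: h=5, bucket 5 empty -> new chain.
Insert 478: h=4, bucket 4 empty -> new chain.
Insert 25: h=5, bucket 5 nonempty -> append to chain.
Insert 742: h=4, bucket 4 nonempty -> append to chain.
Insert 56: h=2, bucket 2 empty -> new chain.
Insert 867: h=3, bucket 3 empty -> new chain.
Insert 716: h=6, bucket 6 empty -> new chain.
Insert 593: h=5, bucket 5 nonempty -> append to chain.
Insert 198: h=4, bucket 4 nonempty -> append to chain.
Insert 970: h=0, bucket 0 empty -> new chain.
Insert 711: h=7, bucket 7 empty -> new chain.
Insert 55: h=7, bucket 7 nonempty -> append to chain.
Final buckets:
0: 970
1: .
2: 56
3: 867
4: 478 -> 742 -> 198
5: 441 -> 25 -> 593
6: 716
7: 711 -> 55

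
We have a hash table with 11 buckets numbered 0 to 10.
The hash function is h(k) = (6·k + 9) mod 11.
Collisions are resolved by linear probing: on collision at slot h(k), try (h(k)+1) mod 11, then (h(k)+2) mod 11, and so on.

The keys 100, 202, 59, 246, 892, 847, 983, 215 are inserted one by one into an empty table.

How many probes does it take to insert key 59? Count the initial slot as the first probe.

2

100: h=4 => slot 4
202: h=0 => slot 0
59: h=0, probe 0,1 => slot 1
246: h=0, probe 0,1,2 => slot 2
892: h=4, probe 4,5 => slot 5
847: h=9 => slot 9
983: h=0, probe 0,1,2,3 => slot 3
215: h=1, probe 1,2,3,4,5,6 => slot 6
Table: [202, 59, 246, 983, 100, 892, 215, —, —, 847, —]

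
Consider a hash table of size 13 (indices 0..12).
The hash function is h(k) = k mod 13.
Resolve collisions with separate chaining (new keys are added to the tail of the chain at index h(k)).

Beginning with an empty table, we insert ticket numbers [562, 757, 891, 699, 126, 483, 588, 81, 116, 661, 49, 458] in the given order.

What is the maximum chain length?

Insert 562: h=3, bucket 3 empty -> new chain.
Insert 757: h=3, bucket 3 nonempty -> append to chain.
Insert 891: h=7, bucket 7 empty -> new chain.
Insert 699: h=10, bucket 10 empty -> new chain.
Insert 126: h=9, bucket 9 empty -> new chain.
Insert 483: h=2, bucket 2 empty -> new chain.
Insert 588: h=3, bucket 3 nonempty -> append to chain.
Insert 81: h=3, bucket 3 nonempty -> append to chain.
Insert 116: h=12, bucket 12 empty -> new chain.
Insert 661: h=11, bucket 11 empty -> new chain.
Insert 49: h=10, bucket 10 nonempty -> append to chain.
Insert 458: h=3, bucket 3 nonempty -> append to chain.
Final buckets:
0: _
1: _
2: 483
3: 562 -> 757 -> 588 -> 81 -> 458
4: _
5: _
6: _
7: 891
8: _
9: 126
10: 699 -> 49
11: 661
12: 116

5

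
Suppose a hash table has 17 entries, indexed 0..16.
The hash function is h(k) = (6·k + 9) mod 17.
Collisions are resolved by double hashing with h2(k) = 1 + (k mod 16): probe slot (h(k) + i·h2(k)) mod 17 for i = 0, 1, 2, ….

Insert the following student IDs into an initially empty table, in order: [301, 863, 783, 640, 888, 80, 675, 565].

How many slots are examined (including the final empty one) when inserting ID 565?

Insert 301: h=13, slot 13 empty → index 13.
Insert 863: h=2, slot 2 empty → index 2.
Insert 783: h=15, slot 15 empty → index 15.
Insert 640: h=7, slot 7 empty → index 7.
Insert 888: h=16, slot 16 empty → index 16.
Insert 80: h=13, h2=1, slot 13 occupied → index 14.
Insert 675: h=13, h2=4, slot 13 occupied → index 0.
Insert 565: h=16, h2=6, slot 16 occupied → index 5.
Table: [675, _, 863, _, _, 565, _, 640, _, _, _, _, _, 301, 80, 783, 888]

2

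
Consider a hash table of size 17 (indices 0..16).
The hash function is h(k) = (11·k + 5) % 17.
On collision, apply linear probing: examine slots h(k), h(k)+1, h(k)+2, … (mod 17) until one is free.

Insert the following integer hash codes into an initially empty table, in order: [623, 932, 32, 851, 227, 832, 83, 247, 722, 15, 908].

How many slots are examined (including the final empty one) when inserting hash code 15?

5

Insert 623: h=7, slot 7 empty → index 7.
Insert 932: h=6, slot 6 empty → index 6.
Insert 32: h=0, slot 0 empty → index 0.
Insert 851: h=16, slot 16 empty → index 16.
Insert 227: h=3, slot 3 empty → index 3.
Insert 832: h=11, slot 11 empty → index 11.
Insert 83: h=0, slot 0 occupied → index 1.
Insert 247: h=2, slot 2 empty → index 2.
Insert 722: h=8, slot 8 empty → index 8.
Insert 15: h=0, slots 0,1,2,3 occupied → index 4.
Insert 908: h=14, slot 14 empty → index 14.
Table: [32, 83, 247, 227, 15, ., 932, 623, 722, ., ., 832, ., ., 908, ., 851]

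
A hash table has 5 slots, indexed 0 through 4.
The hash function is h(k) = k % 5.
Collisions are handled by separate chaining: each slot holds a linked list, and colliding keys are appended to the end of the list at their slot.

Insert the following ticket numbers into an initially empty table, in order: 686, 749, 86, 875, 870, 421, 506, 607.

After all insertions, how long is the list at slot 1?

686 -> bucket 1
749 -> bucket 4
86 -> bucket 1 (collision)
875 -> bucket 0
870 -> bucket 0 (collision)
421 -> bucket 1 (collision)
506 -> bucket 1 (collision)
607 -> bucket 2
Final buckets:
0: 875 -> 870
1: 686 -> 86 -> 421 -> 506
2: 607
3: -
4: 749

4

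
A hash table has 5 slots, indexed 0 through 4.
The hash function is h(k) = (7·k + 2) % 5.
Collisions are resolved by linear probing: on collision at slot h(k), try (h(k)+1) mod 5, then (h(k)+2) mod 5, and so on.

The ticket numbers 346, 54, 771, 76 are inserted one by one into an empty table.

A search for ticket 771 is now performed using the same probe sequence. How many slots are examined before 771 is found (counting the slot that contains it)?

Insert 346: h=4, slot 4 empty → index 4.
Insert 54: h=0, slot 0 empty → index 0.
Insert 771: h=4, slots 4,0 occupied → index 1.
Insert 76: h=4, slots 4,0,1 occupied → index 2.
Table: [54, 771, 76, _, 346]
Lookup 771: h=4, probe 4,0,1 → found at 1.

3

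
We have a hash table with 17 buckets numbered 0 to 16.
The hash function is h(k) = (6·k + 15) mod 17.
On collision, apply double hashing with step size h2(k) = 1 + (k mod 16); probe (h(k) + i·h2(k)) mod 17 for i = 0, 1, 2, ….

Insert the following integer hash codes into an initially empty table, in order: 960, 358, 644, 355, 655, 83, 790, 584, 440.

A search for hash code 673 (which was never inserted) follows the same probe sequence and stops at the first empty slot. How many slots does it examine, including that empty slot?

960 hashes to 12; slot 12 is free → place at 12.
358 hashes to 4; slot 4 is free → place at 4.
644 hashes to 3; slot 3 is free → place at 3.
355 hashes to 3, h2=4; 3 taken → place at 7.
655 hashes to 1; slot 1 is free → place at 1.
83 hashes to 3, h2=4; 3,7 taken → place at 11.
790 hashes to 12, h2=7; 12 taken → place at 2.
584 hashes to 0; slot 0 is free → place at 0.
440 hashes to 3, h2=9; 3,12,4 taken → place at 13.
Table: [584, 655, 790, 644, 358, ., ., 355, ., ., ., 83, 960, 440, ., ., .]
Lookup 673: h=7, h2=2, probe 7,9 → slot 9 empty, not found.

2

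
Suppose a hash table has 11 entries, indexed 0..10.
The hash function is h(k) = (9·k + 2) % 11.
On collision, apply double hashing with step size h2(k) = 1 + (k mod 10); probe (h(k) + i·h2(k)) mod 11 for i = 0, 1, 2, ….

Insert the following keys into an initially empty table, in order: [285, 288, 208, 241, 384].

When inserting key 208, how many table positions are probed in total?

2

285 hashes to 4; slot 4 is free -> place at 4.
288 hashes to 9; slot 9 is free -> place at 9.
208 hashes to 4, h2=9; 4 taken -> place at 2.
241 hashes to 4, h2=2; 4 taken -> place at 6.
384 hashes to 4, h2=5; 4,9 taken -> place at 3.
Table: [., ., 208, 384, 285, ., 241, ., ., 288, .]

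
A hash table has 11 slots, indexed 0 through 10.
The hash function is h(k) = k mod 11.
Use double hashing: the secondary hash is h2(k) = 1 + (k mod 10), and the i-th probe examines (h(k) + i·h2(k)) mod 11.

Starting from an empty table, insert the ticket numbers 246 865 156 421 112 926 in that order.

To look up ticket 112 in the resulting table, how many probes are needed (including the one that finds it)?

2

246: h=4 -> slot 4
865: h=7 -> slot 7
156: h=2 -> slot 2
421: h=3 -> slot 3
112: h=2, h2=3, probe 2,5 -> slot 5
926: h=2, h2=7, probe 2,9 -> slot 9
Table: [—, —, 156, 421, 246, 112, —, 865, —, 926, —]
Lookup 112: h=2, h2=3, probe 2,5 → found at 5.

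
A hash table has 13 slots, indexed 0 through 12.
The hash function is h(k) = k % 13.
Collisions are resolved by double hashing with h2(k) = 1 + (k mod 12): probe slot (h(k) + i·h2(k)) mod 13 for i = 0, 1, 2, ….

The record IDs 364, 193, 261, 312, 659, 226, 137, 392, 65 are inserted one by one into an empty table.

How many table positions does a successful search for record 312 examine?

Insert 364: h=0, slot 0 empty -> index 0.
Insert 193: h=11, slot 11 empty -> index 11.
Insert 261: h=1, slot 1 empty -> index 1.
Insert 312: h=0, h2=1, slots 0,1 occupied -> index 2.
Insert 659: h=9, slot 9 empty -> index 9.
Insert 226: h=5, slot 5 empty -> index 5.
Insert 137: h=7, slot 7 empty -> index 7.
Insert 392: h=2, h2=9, slots 2,11,7 occupied -> index 3.
Insert 65: h=0, h2=6, slot 0 occupied -> index 6.
Table: [364, 261, 312, 392, _, 226, 65, 137, _, 659, _, 193, _]
Lookup 312: h=0, h2=1, probe 0,1,2 → found at 2.

3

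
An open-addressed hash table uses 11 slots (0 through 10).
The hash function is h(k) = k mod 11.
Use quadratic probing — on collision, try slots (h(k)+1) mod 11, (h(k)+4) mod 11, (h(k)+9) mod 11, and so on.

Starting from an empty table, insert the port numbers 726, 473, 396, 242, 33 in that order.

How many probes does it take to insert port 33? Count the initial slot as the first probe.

5

726: h=0 → slot 0
473: h=0, probe 0,1 → slot 1
396: h=0, probe 0,1,4 → slot 4
242: h=0, probe 0,1,4,9 → slot 9
33: h=0, probe 0,1,4,9,5 → slot 5
Table: [726, 473, ∅, ∅, 396, 33, ∅, ∅, ∅, 242, ∅]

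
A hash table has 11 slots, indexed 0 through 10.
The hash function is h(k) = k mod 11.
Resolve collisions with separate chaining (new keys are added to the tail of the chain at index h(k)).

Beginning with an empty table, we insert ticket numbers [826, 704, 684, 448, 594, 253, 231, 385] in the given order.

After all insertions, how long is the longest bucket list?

826 -> bucket 1
704 -> bucket 0
684 -> bucket 2
448 -> bucket 8
594 -> bucket 0 (collision)
253 -> bucket 0 (collision)
231 -> bucket 0 (collision)
385 -> bucket 0 (collision)
Final buckets:
0: 704 -> 594 -> 253 -> 231 -> 385
1: 826
2: 684
3: —
4: —
5: —
6: —
7: —
8: 448
9: —
10: —

5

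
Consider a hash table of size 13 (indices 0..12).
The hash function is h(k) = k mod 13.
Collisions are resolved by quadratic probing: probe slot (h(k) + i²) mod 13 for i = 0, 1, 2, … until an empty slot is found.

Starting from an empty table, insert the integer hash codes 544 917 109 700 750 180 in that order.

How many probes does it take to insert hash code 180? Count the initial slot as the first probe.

3

544: h=11 -> slot 11
917: h=7 -> slot 7
109: h=5 -> slot 5
700: h=11, probe 11,12 -> slot 12
750: h=9 -> slot 9
180: h=11, probe 11,12,2 -> slot 2
Table: [—, —, 180, —, —, 109, —, 917, —, 750, —, 544, 700]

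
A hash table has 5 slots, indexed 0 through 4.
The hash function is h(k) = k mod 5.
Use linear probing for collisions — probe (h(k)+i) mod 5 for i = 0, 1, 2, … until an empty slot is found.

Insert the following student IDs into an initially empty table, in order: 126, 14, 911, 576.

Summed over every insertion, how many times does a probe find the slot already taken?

3

126: h=1 -> slot 1
14: h=4 -> slot 4
911: h=1, probe 1,2 -> slot 2
576: h=1, probe 1,2,3 -> slot 3
Table: [., 126, 911, 576, 14]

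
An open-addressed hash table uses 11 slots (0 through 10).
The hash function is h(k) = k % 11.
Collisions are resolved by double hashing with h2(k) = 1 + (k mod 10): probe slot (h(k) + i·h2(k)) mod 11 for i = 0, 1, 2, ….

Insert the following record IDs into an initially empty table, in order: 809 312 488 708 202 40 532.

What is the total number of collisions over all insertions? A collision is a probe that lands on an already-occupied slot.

7

809 hashes to 6; slot 6 is free → place at 6.
312 hashes to 4; slot 4 is free → place at 4.
488 hashes to 4, h2=9; 4 taken → place at 2.
708 hashes to 4, h2=9; 4,2 taken → place at 0.
202 hashes to 4, h2=3; 4 taken → place at 7.
40 hashes to 7, h2=1; 7 taken → place at 8.
532 hashes to 4, h2=3; 4,7 taken → place at 10.
Table: [708, —, 488, —, 312, —, 809, 202, 40, —, 532]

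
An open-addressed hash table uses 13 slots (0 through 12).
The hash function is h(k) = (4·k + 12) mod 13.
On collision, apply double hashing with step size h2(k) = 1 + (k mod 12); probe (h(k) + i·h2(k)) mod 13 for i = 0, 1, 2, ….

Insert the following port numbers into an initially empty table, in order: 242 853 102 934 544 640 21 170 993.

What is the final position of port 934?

242: h=5 -> slot 5
853: h=5, h2=2, probe 5,7 -> slot 7
102: h=4 -> slot 4
934: h=4, h2=11, probe 4,2 -> slot 2
544: h=4, h2=5, probe 4,9 -> slot 9
640: h=11 -> slot 11
21: h=5, h2=10, probe 5,2,12 -> slot 12
170: h=3 -> slot 3
993: h=6 -> slot 6
Table: [_, _, 934, 170, 102, 242, 993, 853, _, 544, _, 640, 21]

2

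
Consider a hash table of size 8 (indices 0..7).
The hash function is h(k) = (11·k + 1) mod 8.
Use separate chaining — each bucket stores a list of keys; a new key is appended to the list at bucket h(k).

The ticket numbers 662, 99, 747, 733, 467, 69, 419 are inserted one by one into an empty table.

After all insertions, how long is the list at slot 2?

Insert 662: h=3, bucket 3 empty -> new chain.
Insert 99: h=2, bucket 2 empty -> new chain.
Insert 747: h=2, bucket 2 nonempty -> append to chain.
Insert 733: h=0, bucket 0 empty -> new chain.
Insert 467: h=2, bucket 2 nonempty -> append to chain.
Insert 69: h=0, bucket 0 nonempty -> append to chain.
Insert 419: h=2, bucket 2 nonempty -> append to chain.
Final buckets:
0: 733 -> 69
1: _
2: 99 -> 747 -> 467 -> 419
3: 662
4: _
5: _
6: _
7: _

4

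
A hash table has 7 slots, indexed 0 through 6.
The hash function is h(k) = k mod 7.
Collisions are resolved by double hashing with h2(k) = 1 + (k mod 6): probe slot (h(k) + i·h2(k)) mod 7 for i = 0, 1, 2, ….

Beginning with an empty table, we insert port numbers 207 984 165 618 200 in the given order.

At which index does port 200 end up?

Insert 207: h=4, slot 4 empty => index 4.
Insert 984: h=4, h2=1, slot 4 occupied => index 5.
Insert 165: h=4, h2=4, slot 4 occupied => index 1.
Insert 618: h=2, slot 2 empty => index 2.
Insert 200: h=4, h2=3, slot 4 occupied => index 0.
Table: [200, 165, 618, ., 207, 984, .]

0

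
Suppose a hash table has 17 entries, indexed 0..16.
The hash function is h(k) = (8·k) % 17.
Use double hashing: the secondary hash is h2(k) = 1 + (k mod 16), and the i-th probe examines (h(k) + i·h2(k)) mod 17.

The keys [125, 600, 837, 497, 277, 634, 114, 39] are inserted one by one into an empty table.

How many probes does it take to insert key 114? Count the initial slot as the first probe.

4

125: h=14 => slot 14
600: h=6 => slot 6
837: h=15 => slot 15
497: h=15, h2=2, probe 15,0 => slot 0
277: h=6, h2=6, probe 6,12 => slot 12
634: h=6, h2=11, probe 6,0,11 => slot 11
114: h=11, h2=3, probe 11,14,0,3 => slot 3
39: h=6, h2=8, probe 6,14,5 => slot 5
Table: [497, -, -, 114, -, 39, 600, -, -, -, -, 634, 277, -, 125, 837, -]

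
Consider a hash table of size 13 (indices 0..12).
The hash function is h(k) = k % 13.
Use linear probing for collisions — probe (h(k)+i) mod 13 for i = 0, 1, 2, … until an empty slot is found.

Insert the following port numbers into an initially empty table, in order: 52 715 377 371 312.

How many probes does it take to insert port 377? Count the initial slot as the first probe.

3

52: h=0 => slot 0
715: h=0, probe 0,1 => slot 1
377: h=0, probe 0,1,2 => slot 2
371: h=7 => slot 7
312: h=0, probe 0,1,2,3 => slot 3
Table: [52, 715, 377, 312, —, —, —, 371, —, —, —, —, —]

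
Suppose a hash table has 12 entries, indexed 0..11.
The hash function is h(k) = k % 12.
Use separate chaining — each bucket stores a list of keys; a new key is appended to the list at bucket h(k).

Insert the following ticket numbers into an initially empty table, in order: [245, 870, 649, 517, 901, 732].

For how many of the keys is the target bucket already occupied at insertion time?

2

Insert 245: h=5, bucket 5 empty → new chain.
Insert 870: h=6, bucket 6 empty → new chain.
Insert 649: h=1, bucket 1 empty → new chain.
Insert 517: h=1, bucket 1 nonempty → append to chain.
Insert 901: h=1, bucket 1 nonempty → append to chain.
Insert 732: h=0, bucket 0 empty → new chain.
Final buckets:
0: 732
1: 649 -> 517 -> 901
2: -
3: -
4: -
5: 245
6: 870
7: -
8: -
9: -
10: -
11: -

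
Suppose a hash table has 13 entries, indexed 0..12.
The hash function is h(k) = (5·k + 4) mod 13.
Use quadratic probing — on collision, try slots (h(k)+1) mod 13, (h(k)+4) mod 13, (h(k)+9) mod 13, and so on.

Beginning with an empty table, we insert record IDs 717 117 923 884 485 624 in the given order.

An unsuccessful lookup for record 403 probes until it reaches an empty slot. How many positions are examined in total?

5

Insert 717: h=1, slot 1 empty → index 1.
Insert 117: h=4, slot 4 empty → index 4.
Insert 923: h=4, slot 4 occupied → index 5.
Insert 884: h=4, slots 4,5 occupied → index 8.
Insert 485: h=11, slot 11 empty → index 11.
Insert 624: h=4, slots 4,5,8 occupied → index 0.
Table: [624, 717, -, -, 117, 923, -, -, 884, -, -, 485, -]
Lookup 403: h=4, probe 4,5,8,0,7 → slot 7 empty, not found.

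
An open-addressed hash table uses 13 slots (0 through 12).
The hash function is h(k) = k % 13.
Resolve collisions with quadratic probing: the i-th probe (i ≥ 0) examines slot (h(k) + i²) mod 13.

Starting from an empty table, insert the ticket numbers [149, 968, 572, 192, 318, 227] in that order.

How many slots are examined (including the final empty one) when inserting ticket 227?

5

149 hashes to 6; slot 6 is free -> place at 6.
968 hashes to 6; 6 taken -> place at 7.
572 hashes to 0; slot 0 is free -> place at 0.
192 hashes to 10; slot 10 is free -> place at 10.
318 hashes to 6; 6,7,10 taken -> place at 2.
227 hashes to 6; 6,7,10,2 taken -> place at 9.
Table: [572, ., 318, ., ., ., 149, 968, ., 227, 192, ., .]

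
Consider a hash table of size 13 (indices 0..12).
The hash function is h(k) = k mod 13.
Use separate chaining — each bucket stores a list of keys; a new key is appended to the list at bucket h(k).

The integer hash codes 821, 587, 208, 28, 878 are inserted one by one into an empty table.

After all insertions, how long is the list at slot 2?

Insert 821: h=2, bucket 2 empty -> new chain.
Insert 587: h=2, bucket 2 nonempty -> append to chain.
Insert 208: h=0, bucket 0 empty -> new chain.
Insert 28: h=2, bucket 2 nonempty -> append to chain.
Insert 878: h=7, bucket 7 empty -> new chain.
Final buckets:
0: 208
1: _
2: 821 -> 587 -> 28
3: _
4: _
5: _
6: _
7: 878
8: _
9: _
10: _
11: _
12: _

3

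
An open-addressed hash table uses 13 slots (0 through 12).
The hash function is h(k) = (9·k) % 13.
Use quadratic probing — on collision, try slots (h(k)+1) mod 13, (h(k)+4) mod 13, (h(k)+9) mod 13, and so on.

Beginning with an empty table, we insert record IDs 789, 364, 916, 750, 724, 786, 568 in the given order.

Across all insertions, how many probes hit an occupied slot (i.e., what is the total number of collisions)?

8

Insert 789: h=3, slot 3 empty -> index 3.
Insert 364: h=0, slot 0 empty -> index 0.
Insert 916: h=2, slot 2 empty -> index 2.
Insert 750: h=3, slot 3 occupied -> index 4.
Insert 724: h=3, slots 3,4 occupied -> index 7.
Insert 786: h=2, slots 2,3 occupied -> index 6.
Insert 568: h=3, slots 3,4,7 occupied -> index 12.
Table: [364, -, 916, 789, 750, -, 786, 724, -, -, -, -, 568]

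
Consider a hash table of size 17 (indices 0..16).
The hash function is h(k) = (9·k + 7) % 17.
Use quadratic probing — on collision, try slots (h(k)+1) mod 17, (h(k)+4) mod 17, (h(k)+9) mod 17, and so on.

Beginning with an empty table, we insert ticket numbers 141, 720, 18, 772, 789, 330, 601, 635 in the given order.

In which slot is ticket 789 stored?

141: h=1 → slot 1
720: h=10 → slot 10
18: h=16 → slot 16
772: h=2 → slot 2
789: h=2, probe 2,3 → slot 3
330: h=2, probe 2,3,6 → slot 6
601: h=10, probe 10,11 → slot 11
635: h=10, probe 10,11,14 → slot 14
Table: [., 141, 772, 789, ., ., 330, ., ., ., 720, 601, ., ., 635, ., 18]

3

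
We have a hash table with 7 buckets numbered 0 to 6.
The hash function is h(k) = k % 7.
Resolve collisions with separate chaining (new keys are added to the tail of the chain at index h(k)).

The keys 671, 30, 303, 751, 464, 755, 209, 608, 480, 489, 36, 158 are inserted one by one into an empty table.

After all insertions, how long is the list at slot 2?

Insert 671: h=6, bucket 6 empty -> new chain.
Insert 30: h=2, bucket 2 empty -> new chain.
Insert 303: h=2, bucket 2 nonempty -> append to chain.
Insert 751: h=2, bucket 2 nonempty -> append to chain.
Insert 464: h=2, bucket 2 nonempty -> append to chain.
Insert 755: h=6, bucket 6 nonempty -> append to chain.
Insert 209: h=6, bucket 6 nonempty -> append to chain.
Insert 608: h=6, bucket 6 nonempty -> append to chain.
Insert 480: h=4, bucket 4 empty -> new chain.
Insert 489: h=6, bucket 6 nonempty -> append to chain.
Insert 36: h=1, bucket 1 empty -> new chain.
Insert 158: h=4, bucket 4 nonempty -> append to chain.
Final buckets:
0: -
1: 36
2: 30 -> 303 -> 751 -> 464
3: -
4: 480 -> 158
5: -
6: 671 -> 755 -> 209 -> 608 -> 489

4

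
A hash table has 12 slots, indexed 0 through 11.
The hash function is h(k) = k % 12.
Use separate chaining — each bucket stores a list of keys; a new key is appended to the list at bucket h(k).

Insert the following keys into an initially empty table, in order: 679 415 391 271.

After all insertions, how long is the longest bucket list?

679 → bucket 7
415 → bucket 7 (collision)
391 → bucket 7 (collision)
271 → bucket 7 (collision)
Final buckets:
0: —
1: —
2: —
3: —
4: —
5: —
6: —
7: 679 -> 415 -> 391 -> 271
8: —
9: —
10: —
11: —

4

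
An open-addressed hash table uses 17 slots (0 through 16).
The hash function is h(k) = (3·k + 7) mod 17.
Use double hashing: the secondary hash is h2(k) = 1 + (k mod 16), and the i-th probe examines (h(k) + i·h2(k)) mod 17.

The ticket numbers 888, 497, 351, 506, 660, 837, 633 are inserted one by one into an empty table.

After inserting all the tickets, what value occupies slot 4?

497

Insert 888: h=2, slot 2 empty → index 2.
Insert 497: h=2, h2=2, slot 2 occupied → index 4.
Insert 351: h=6, slot 6 empty → index 6.
Insert 506: h=12, slot 12 empty → index 12.
Insert 660: h=15, slot 15 empty → index 15.
Insert 837: h=2, h2=6, slot 2 occupied → index 8.
Insert 633: h=2, h2=10, slots 2,12 occupied → index 5.
Table: [—, —, 888, —, 497, 633, 351, —, 837, —, —, —, 506, —, —, 660, —]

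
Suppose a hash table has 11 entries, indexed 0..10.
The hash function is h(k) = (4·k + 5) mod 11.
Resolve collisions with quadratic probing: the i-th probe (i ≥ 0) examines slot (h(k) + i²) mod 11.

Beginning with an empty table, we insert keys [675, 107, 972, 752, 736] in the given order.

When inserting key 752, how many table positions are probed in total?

3

Insert 675: h=10, slot 10 empty -> index 10.
Insert 107: h=4, slot 4 empty -> index 4.
Insert 972: h=10, slot 10 occupied -> index 0.
Insert 752: h=10, slots 10,0 occupied -> index 3.
Insert 736: h=1, slot 1 empty -> index 1.
Table: [972, 736, _, 752, 107, _, _, _, _, _, 675]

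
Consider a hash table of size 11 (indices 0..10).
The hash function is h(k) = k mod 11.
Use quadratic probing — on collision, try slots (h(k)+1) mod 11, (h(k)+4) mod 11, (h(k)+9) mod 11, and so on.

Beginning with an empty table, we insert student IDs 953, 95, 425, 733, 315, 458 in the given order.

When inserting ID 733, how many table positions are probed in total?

4

Insert 953: h=7, slot 7 empty -> index 7.
Insert 95: h=7, slot 7 occupied -> index 8.
Insert 425: h=7, slots 7,8 occupied -> index 0.
Insert 733: h=7, slots 7,8,0 occupied -> index 5.
Insert 315: h=7, slots 7,8,0,5 occupied -> index 1.
Insert 458: h=7, slots 7,8,0,5,1 occupied -> index 10.
Table: [425, 315, —, —, —, 733, —, 953, 95, —, 458]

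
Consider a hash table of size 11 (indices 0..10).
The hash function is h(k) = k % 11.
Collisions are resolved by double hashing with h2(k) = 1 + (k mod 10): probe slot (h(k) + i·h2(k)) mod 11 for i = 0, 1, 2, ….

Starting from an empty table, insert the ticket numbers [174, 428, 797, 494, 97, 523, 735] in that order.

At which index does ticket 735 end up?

0

Insert 174: h=9, slot 9 empty => index 9.
Insert 428: h=10, slot 10 empty => index 10.
Insert 797: h=5, slot 5 empty => index 5.
Insert 494: h=10, h2=5, slot 10 occupied => index 4.
Insert 97: h=9, h2=8, slot 9 occupied => index 6.
Insert 523: h=6, h2=4, slots 6,10 occupied => index 3.
Insert 735: h=9, h2=6, slots 9,4,10,5 occupied => index 0.
Table: [735, -, -, 523, 494, 797, 97, -, -, 174, 428]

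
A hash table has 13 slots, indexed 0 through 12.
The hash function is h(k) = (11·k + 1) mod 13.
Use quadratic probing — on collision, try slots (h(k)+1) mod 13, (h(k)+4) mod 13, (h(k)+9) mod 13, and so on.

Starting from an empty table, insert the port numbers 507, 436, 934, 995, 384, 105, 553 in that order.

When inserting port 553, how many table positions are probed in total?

Insert 507: h=1, slot 1 empty → index 1.
Insert 436: h=0, slot 0 empty → index 0.
Insert 934: h=5, slot 5 empty → index 5.
Insert 995: h=0, slots 0,1 occupied → index 4.
Insert 384: h=0, slots 0,1,4 occupied → index 9.
Insert 105: h=12, slot 12 empty → index 12.
Insert 553: h=0, slots 0,1,4,9 occupied → index 3.
Table: [436, 507, ∅, 553, 995, 934, ∅, ∅, ∅, 384, ∅, ∅, 105]

5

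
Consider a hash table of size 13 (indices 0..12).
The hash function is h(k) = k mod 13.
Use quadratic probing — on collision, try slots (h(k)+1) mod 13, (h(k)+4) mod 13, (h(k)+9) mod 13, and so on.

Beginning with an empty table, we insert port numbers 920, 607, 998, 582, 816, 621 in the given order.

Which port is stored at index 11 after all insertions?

920 hashes to 10; slot 10 is free -> place at 10.
607 hashes to 9; slot 9 is free -> place at 9.
998 hashes to 10; 10 taken -> place at 11.
582 hashes to 10; 10,11 taken -> place at 1.
816 hashes to 10; 10,11,1 taken -> place at 6.
621 hashes to 10; 10,11,1,6 taken -> place at 0.
Table: [621, 582, _, _, _, _, 816, _, _, 607, 920, 998, _]

998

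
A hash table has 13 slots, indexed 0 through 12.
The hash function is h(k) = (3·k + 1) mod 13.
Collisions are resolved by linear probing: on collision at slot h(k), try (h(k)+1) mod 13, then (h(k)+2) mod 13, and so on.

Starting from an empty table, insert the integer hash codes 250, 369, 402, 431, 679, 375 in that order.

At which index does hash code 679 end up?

250: h=10 -> slot 10
369: h=3 -> slot 3
402: h=11 -> slot 11
431: h=7 -> slot 7
679: h=10, probe 10,11,12 -> slot 12
375: h=8 -> slot 8
Table: [_, _, _, 369, _, _, _, 431, 375, _, 250, 402, 679]

12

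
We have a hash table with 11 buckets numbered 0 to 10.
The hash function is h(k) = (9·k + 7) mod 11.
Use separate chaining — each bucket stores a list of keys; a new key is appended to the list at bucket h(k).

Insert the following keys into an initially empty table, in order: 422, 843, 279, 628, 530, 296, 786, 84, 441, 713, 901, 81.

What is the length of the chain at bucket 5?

422 → bucket 10
843 → bucket 4
279 → bucket 10 (collision)
628 → bucket 5
530 → bucket 3
296 → bucket 9
786 → bucket 8
84 → bucket 4 (collision)
441 → bucket 5 (collision)
713 → bucket 0
901 → bucket 9 (collision)
81 → bucket 10 (collision)
Final buckets:
0: 713
1: -
2: -
3: 530
4: 843 -> 84
5: 628 -> 441
6: -
7: -
8: 786
9: 296 -> 901
10: 422 -> 279 -> 81

2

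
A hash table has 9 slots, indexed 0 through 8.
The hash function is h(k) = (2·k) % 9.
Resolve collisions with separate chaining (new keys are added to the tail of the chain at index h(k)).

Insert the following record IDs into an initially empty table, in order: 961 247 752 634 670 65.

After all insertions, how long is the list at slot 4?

961 → bucket 5
247 → bucket 8
752 → bucket 1
634 → bucket 8 (collision)
670 → bucket 8 (collision)
65 → bucket 4
Final buckets:
0: .
1: 752
2: .
3: .
4: 65
5: 961
6: .
7: .
8: 247 -> 634 -> 670

1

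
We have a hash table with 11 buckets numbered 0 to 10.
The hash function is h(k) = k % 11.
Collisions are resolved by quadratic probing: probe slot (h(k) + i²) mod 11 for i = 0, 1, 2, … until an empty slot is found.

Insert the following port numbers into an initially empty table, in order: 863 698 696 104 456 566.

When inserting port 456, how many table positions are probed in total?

5

863: h=5 => slot 5
698: h=5, probe 5,6 => slot 6
696: h=3 => slot 3
104: h=5, probe 5,6,9 => slot 9
456: h=5, probe 5,6,9,3,10 => slot 10
566: h=5, probe 5,6,9,3,10,8 => slot 8
Table: [-, -, -, 696, -, 863, 698, -, 566, 104, 456]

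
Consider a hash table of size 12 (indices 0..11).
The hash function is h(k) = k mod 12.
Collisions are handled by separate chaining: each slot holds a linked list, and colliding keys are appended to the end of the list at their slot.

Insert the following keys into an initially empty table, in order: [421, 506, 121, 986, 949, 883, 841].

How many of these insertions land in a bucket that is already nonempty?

Insert 421: h=1, bucket 1 empty -> new chain.
Insert 506: h=2, bucket 2 empty -> new chain.
Insert 121: h=1, bucket 1 nonempty -> append to chain.
Insert 986: h=2, bucket 2 nonempty -> append to chain.
Insert 949: h=1, bucket 1 nonempty -> append to chain.
Insert 883: h=7, bucket 7 empty -> new chain.
Insert 841: h=1, bucket 1 nonempty -> append to chain.
Final buckets:
0: ∅
1: 421 -> 121 -> 949 -> 841
2: 506 -> 986
3: ∅
4: ∅
5: ∅
6: ∅
7: 883
8: ∅
9: ∅
10: ∅
11: ∅

4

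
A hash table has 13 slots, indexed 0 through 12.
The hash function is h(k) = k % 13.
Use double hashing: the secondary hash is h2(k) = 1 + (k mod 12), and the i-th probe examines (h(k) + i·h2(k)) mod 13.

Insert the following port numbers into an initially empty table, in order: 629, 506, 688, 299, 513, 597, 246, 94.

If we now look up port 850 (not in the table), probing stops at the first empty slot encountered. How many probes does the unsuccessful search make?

629: h=5 => slot 5
506: h=12 => slot 12
688: h=12, h2=5, probe 12,4 => slot 4
299: h=0 => slot 0
513: h=6 => slot 6
597: h=12, h2=10, probe 12,9 => slot 9
246: h=12, h2=7, probe 12,6,0,7 => slot 7
94: h=3 => slot 3
Table: [299, ∅, ∅, 94, 688, 629, 513, 246, ∅, 597, ∅, ∅, 506]
Lookup 850: h=5, h2=11, probe 5,3,1 → slot 1 empty, not found.

3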